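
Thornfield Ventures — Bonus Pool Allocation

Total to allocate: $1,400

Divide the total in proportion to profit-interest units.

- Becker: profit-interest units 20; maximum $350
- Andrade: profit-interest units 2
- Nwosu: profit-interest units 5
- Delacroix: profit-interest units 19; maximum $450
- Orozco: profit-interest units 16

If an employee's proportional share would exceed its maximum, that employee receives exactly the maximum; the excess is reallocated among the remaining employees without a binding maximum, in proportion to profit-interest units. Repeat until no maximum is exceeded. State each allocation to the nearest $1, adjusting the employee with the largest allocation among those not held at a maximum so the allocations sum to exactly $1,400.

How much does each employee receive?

Total profit-interest units = 62.
Pro-rata shares before constraints: Becker 451.61; Andrade 45.16; Nwosu 112.90; Delacroix 429.03; Orozco 361.29.
Capped: Becker ($350); residual $1,050 reallocated over remaining profit-interest units 42.
Capped: Delacroix ($450); residual $600 reallocated over remaining profit-interest units 23.
Shares after redistribution: Andrade 52.17 → $52; Nwosu 130.43 → $130; Orozco 417.39 → $417.
Rounding difference +$1 applied to Orozco → $418.

Becker: $350 | Andrade: $52 | Nwosu: $130 | Delacroix: $450 | Orozco: $418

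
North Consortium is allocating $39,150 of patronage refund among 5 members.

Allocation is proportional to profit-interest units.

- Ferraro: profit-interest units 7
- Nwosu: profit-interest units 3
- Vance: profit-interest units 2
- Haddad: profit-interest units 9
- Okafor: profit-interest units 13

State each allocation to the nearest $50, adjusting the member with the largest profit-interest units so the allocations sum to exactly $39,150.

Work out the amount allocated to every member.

Ferraro: $8,050; Nwosu: $3,450; Vance: $2,300; Haddad: $10,350; Okafor: $15,000

Sum of profit-interest units: 34.
Pro-rata amounts: Ferraro 7/34 × $39,150 = 8,060.29; Nwosu 3/34 × $39,150 = 3,454.41; Vance 2/34 × $39,150 = 2,302.94; Haddad 9/34 × $39,150 = 10,363.24; Okafor 13/34 × $39,150 = 14,969.12.
At nearest $50: Ferraro $8,050; Nwosu $3,450; Vance $2,300; Haddad $10,350; Okafor $14,950. Sum = $39,100.
Difference $39,150 − $39,100 = +$50 applied to largest profit-interest units (Okafor): Okafor becomes $15,000.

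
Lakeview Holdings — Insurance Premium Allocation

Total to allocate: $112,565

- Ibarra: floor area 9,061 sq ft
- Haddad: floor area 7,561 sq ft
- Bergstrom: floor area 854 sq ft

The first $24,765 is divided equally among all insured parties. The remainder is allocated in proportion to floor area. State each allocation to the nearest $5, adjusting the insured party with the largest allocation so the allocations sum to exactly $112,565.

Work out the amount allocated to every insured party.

First tranche $24,765 split equally: $8,255 each.
Remainder $87,800 by floor area (total 17,476): Ibarra 45,522.76 → $45,525; Haddad 37,986.71 → $37,985; Bergstrom 4,290.52 → $4,290.
Totals: Ibarra $8,255 + $45,525 = $53,780; Haddad $8,255 + $37,985 = $46,240; Bergstrom $8,255 + $4,290 = $12,545.

Ibarra: $53,780; Haddad: $46,240; Bergstrom: $12,545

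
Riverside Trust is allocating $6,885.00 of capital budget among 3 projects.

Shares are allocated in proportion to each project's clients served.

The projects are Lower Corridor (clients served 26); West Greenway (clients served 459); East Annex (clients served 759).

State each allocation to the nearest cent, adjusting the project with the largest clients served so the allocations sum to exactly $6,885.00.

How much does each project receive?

Lower Corridor: $143.90 · West Greenway: $2,540.37 · East Annex: $4,200.73

Combined clients served = 26 + 459 + 759 = 1,244.
Pro-rata amounts: Lower Corridor 143.8987; West Greenway 2,540.3658; East Annex 4,200.7355.
Rounded to nearest cent: Lower Corridor $143.90; West Greenway $2,540.37; East Annex $4,200.74. Sum = $6,885.01.
Difference $6,885.00 − $6,885.01 = −$0.01 applied to largest clients served (East Annex): East Annex becomes $4,200.73.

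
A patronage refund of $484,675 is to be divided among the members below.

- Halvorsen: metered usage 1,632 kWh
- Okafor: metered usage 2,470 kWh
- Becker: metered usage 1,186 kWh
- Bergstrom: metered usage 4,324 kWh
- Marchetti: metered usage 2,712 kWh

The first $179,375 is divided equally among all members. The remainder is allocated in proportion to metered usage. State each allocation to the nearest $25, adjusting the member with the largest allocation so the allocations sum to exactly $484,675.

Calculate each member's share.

First tranche $179,375 split equally: $35,875 each.
Remainder $305,300 by metered usage (total 12,324): Halvorsen 40,429.21 → $40,425; Okafor 61,188.82 → $61,200; Becker 29,380.54 → $29,375; Bergstrom 107,117.59 → $107,125; Marchetti 67,183.84 → $67,175.
Totals: Halvorsen $35,875 + $40,425 = $76,300; Okafor $35,875 + $61,200 = $97,075; Becker $35,875 + $29,375 = $65,250; Bergstrom $35,875 + $107,125 = $143,000; Marchetti $35,875 + $67,175 = $103,050.

Halvorsen: $76,300 · Okafor: $97,075 · Becker: $65,250 · Bergstrom: $143,000 · Marchetti: $103,050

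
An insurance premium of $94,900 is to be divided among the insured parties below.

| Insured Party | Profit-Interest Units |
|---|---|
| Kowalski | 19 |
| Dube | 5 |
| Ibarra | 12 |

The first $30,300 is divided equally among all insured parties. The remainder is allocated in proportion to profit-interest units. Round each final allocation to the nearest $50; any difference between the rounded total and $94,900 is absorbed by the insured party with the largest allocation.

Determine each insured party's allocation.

Kowalski: $44,200; Dube: $19,050; Ibarra: $31,650

Equal tier: $30,300 ÷ 3 = $10,100 apiece.
Remainder $64,600 by profit-interest units (total 36): Kowalski 34,094.44 → $34,100; Dube 8,972.22 → $8,950; Ibarra 21,533.33 → $21,550.
Totals: Kowalski $10,100 + $34,100 = $44,200; Dube $10,100 + $8,950 = $19,050; Ibarra $10,100 + $21,550 = $31,650.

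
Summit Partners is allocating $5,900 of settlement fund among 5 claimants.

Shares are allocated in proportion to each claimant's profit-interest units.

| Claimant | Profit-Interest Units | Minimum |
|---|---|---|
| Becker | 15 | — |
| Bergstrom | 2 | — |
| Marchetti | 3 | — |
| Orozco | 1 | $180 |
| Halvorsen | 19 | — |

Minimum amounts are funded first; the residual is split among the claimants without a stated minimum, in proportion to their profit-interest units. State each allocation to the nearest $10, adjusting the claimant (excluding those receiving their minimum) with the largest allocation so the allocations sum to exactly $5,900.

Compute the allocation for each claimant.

Becker: $2,200 · Bergstrom: $290 · Marchetti: $440 · Orozco: $180 · Halvorsen: $2,790

Guaranteed amounts: Orozco $180. Balance $5,720.
Balance split over remaining profit-interest units 39: Becker 2,200.00 → $2,200; Bergstrom 293.33 → $290; Marchetti 440.00 → $440; Halvorsen 2,786.67 → $2,790.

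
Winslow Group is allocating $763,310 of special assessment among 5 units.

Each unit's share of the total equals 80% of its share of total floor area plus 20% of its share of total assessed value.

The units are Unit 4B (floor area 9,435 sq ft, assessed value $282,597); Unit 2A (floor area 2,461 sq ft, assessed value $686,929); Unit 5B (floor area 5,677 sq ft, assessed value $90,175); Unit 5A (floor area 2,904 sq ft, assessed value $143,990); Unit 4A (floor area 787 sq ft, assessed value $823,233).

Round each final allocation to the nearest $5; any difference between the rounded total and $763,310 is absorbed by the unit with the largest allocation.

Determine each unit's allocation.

Floor area total 21,264; assessed value total 2,026,924.
Composite weights (80% floor area + 20% assessed value): Unit 4B 0.3829; Unit 2A 0.1604; Unit 5B 0.2225; Unit 5A 0.1235; Unit 4A 0.1108.
Raw shares: Unit 4B 292,233.59; Unit 2A 122,411.15; Unit 5B 169,820.72; Unit 5A 94,240.40; Unit 4A 84,604.15.
After rounding ($5): Unit 4B $292,235; Unit 2A $122,410; Unit 5B $169,820; Unit 5A $94,240; Unit 4A $84,605. Sum = $763,310.
Sum already equals the total — no adjustment.

Unit 4B: $292,235; Unit 2A: $122,410; Unit 5B: $169,820; Unit 5A: $94,240; Unit 4A: $84,605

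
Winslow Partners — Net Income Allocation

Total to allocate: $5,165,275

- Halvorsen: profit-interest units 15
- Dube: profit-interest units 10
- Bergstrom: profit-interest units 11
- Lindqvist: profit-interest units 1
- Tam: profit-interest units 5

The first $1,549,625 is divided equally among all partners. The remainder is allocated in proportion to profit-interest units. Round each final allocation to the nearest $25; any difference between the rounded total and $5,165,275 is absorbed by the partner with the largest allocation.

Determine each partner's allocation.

$1,549,625 shared equally gives $309,925 per partner.
Remainder $3,615,650 by profit-interest units (total 42): Halvorsen 1,291,303.57 → $1,291,300; Dube 860,869.05 → $860,875; Bergstrom 946,955.95 → $946,950; Lindqvist 86,086.90 → $86,075; Tam 430,434.52 → $430,425.
Rounding difference +$25 on remainder applied to Halvorsen.
Totals: Halvorsen $309,925 + $1,291,325 = $1,601,250; Dube $309,925 + $860,875 = $1,170,800; Bergstrom $309,925 + $946,950 = $1,256,875; Lindqvist $309,925 + $86,075 = $396,000; Tam $309,925 + $430,425 = $740,350.

Halvorsen: $1,601,250 · Dube: $1,170,800 · Bergstrom: $1,256,875 · Lindqvist: $396,000 · Tam: $740,350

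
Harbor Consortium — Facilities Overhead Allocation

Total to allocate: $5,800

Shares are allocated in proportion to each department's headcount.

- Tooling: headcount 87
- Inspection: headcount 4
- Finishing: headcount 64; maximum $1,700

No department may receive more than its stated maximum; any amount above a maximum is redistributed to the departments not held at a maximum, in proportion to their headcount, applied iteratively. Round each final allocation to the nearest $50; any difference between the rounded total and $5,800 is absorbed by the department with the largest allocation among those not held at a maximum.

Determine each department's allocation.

Total headcount = 155.
Proportional shares (ignoring caps): Tooling 3,255.48; Inspection 149.68; Finishing 2,394.84.
Capped: Finishing ($1,700); balance $4,100 reallocated over remaining headcount 91.
Shares after redistribution: Tooling 3,919.78 → $3,900; Inspection 180.22 → $200.

Tooling: $3,900 | Inspection: $200 | Finishing: $1,700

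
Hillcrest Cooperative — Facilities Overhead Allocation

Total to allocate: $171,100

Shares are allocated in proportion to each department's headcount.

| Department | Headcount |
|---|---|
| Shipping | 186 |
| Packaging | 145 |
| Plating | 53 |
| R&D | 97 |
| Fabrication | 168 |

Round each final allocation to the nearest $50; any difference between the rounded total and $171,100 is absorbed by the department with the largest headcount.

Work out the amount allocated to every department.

Shipping: $49,050 · Packaging: $38,250 · Plating: $13,950 · R&D: $25,550 · Fabrication: $44,300

Sum of headcount: 186 + 145 + 53 + 97 + 168 = 649.
Proportional shares: Shipping 49,036.36; Packaging 38,227.27; Plating 13,972.73; R&D 25,572.73; Fabrication 44,290.91.
At nearest $50: Shipping $49,050; Packaging $38,250; Plating $13,950; R&D $25,550; Fabrication $44,300. Sum = $171,100.
Sum already equals the total — no adjustment.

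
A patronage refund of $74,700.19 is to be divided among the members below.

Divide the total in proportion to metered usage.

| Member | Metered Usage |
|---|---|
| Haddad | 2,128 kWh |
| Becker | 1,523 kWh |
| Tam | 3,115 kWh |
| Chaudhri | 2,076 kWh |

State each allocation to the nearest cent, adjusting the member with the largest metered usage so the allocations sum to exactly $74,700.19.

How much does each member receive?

Haddad: $17,978.06 · Becker: $12,866.82 · Tam: $26,316.56 · Chaudhri: $17,538.75

Combined metered usage = 2,128 + 1,523 + 3,115 + 2,076 = 8,842.
Raw shares: Haddad 17,978.0598; Becker 12,866.8163; Tam 26,316.5677; Chaudhri 17,538.7463.
After rounding (cent): Haddad $17,978.06; Becker $12,866.82; Tam $26,316.57; Chaudhri $17,538.75. Sum = $74,700.20.
Difference $74,700.19 − $74,700.20 = −$0.01 applied to largest metered usage (Tam): Tam becomes $26,316.56.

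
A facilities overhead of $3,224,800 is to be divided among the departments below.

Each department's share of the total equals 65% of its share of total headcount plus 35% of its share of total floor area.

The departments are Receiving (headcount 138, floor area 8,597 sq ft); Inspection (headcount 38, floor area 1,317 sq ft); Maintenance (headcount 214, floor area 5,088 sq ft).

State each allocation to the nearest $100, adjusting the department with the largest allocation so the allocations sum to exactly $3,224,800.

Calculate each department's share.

Totals — headcount 390, floor area 15,002.
Composite weights (65% headcount + 35% floor area): Receiving 0.4306; Inspection 0.0941; Maintenance 0.4754.
Raw shares: Receiving 1,388,501.89; Inspection 303,322.23; Maintenance 1,532,975.88.
At nearest $100: Receiving $1,388,500; Inspection $303,300; Maintenance $1,533,000. Sum = $3,224,800.
No rounding difference to absorb.

Receiving: $1,388,500 | Inspection: $303,300 | Maintenance: $1,533,000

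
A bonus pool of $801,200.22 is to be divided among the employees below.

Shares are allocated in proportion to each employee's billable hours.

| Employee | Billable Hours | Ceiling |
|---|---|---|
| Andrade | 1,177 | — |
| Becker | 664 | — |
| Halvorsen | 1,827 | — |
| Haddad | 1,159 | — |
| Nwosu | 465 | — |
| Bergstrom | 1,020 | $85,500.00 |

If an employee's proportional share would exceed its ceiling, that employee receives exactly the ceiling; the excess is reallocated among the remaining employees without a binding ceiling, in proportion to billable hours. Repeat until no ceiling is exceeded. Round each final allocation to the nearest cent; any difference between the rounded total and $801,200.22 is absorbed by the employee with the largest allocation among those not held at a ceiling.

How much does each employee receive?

Combined billable hours = 6,312.
Proportional shares (ignoring caps): Andrade 149,399.9777; Becker 84,283.4198; Halvorsen 231,906.3374; Haddad 147,115.1862; Nwosu 59,023.7805; Bergstrom 129,471.5184.
Held at cap: Bergstrom ($85,500.00); remaining pool $715,700.22 reallocated over remaining billable hours 5,292.
Remaining shares: Andrade 159,179.7352 → $159,179.74; Becker 89,800.6323 → $89,800.63; Halvorsen 247,086.9807 → $247,086.98; Haddad 156,745.3808 → $156,745.38; Nwosu 62,887.4910 → $62,887.49.

Andrade: $159,179.74; Becker: $89,800.63; Halvorsen: $247,086.98; Haddad: $156,745.38; Nwosu: $62,887.49; Bergstrom: $85,500.00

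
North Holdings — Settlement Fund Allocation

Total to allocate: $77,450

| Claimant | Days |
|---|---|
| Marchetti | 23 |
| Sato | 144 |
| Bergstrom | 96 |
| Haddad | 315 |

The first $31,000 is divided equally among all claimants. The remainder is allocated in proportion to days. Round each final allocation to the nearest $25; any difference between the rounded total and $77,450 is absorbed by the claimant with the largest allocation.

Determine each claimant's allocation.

$31,000 shared equally gives $7,750 per claimant.
Remainder $46,450 by days (total 578): Marchetti 1,848.36 → $1,850; Sato 11,572.32 → $11,575; Bergstrom 7,714.88 → $7,725; Haddad 25,314.45 → $25,325.
Rounding difference −$25 on remainder applied to Haddad.
Totals: Marchetti $7,750 + $1,850 = $9,600; Sato $7,750 + $11,575 = $19,325; Bergstrom $7,750 + $7,725 = $15,475; Haddad $7,750 + $25,300 = $33,050.

Marchetti: $9,600 | Sato: $19,325 | Bergstrom: $15,475 | Haddad: $33,050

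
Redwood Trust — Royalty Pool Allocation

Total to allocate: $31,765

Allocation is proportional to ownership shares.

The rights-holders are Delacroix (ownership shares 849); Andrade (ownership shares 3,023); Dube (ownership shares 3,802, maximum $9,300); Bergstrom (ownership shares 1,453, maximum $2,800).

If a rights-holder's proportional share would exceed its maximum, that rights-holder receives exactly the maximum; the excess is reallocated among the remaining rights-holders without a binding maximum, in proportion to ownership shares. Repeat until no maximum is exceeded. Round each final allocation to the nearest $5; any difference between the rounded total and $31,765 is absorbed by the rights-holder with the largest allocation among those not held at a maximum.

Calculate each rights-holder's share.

Total ownership shares = 9,127.
Unconstrained shares: Delacroix 2,954.80; Andrade 10,521.05; Dube 13,232.23; Bergstrom 5,056.92.
Held at cap: Dube ($9,300), Bergstrom ($2,800); remaining pool $19,665 reallocated over remaining ownership shares 3,872.
Shares after redistribution: Delacroix 4,311.88 → $4,310; Andrade 15,353.12 → $15,355.

Delacroix: $4,310 | Andrade: $15,355 | Dube: $9,300 | Bergstrom: $2,800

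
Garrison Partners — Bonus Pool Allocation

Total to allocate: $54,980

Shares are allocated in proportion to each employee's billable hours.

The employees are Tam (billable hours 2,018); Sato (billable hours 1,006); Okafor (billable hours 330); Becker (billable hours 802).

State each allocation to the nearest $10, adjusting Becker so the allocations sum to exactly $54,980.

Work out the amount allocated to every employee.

Tam: $26,700 · Sato: $13,310 · Okafor: $4,370 · Becker: $10,600

Sum of billable hours: 4,156.
Proportional shares: Tam 2,018/4,156 × $54,980 = 26,696.26; Sato 1,006/4,156 × $54,980 = 13,308.44; Okafor 330/4,156 × $54,980 = 4,365.59; Becker 802/4,156 × $54,980 = 10,609.71.
After rounding ($10): Tam $26,700; Sato $13,310; Okafor $4,370; Becker $10,610. Sum = $54,990.
Difference $54,980 − $54,990 = −$10 applied to Becker: Becker becomes $10,600.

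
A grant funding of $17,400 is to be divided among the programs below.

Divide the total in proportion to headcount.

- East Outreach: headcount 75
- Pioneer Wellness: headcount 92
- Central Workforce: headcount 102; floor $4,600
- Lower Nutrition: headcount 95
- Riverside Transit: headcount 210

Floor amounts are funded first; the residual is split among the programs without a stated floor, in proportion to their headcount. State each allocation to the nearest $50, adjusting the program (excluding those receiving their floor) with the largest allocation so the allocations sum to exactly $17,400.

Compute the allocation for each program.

East Outreach: $2,050 | Pioneer Wellness: $2,500 | Central Workforce: $4,600 | Lower Nutrition: $2,600 | Riverside Transit: $5,650

Minimums first: Central Workforce $4,600. Residual $12,800.
Residual split over remaining headcount 472: East Outreach 2,033.90 → $2,050; Pioneer Wellness 2,494.92 → $2,500; Lower Nutrition 2,576.27 → $2,600; Riverside Transit 5,694.92 → $5,700.
Rounding difference −$50 applied to Riverside Transit → $5,650.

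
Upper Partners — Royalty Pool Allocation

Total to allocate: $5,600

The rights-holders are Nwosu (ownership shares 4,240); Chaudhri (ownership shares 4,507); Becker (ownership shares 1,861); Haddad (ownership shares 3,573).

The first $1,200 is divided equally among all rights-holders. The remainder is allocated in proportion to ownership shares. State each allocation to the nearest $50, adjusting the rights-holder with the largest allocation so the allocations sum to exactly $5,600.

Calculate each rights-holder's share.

Equal tier: $1,200 ÷ 4 = $300 apiece.
Remainder $4,400 by ownership shares (total 14,181): Nwosu 1,315.56 → $1,300; Chaudhri 1,398.41 → $1,400; Becker 577.42 → $600; Haddad 1,108.61 → $1,100.
Totals: Nwosu $300 + $1,300 = $1,600; Chaudhri $300 + $1,400 = $1,700; Becker $300 + $600 = $900; Haddad $300 + $1,100 = $1,400.

Nwosu: $1,600 · Chaudhri: $1,700 · Becker: $900 · Haddad: $1,400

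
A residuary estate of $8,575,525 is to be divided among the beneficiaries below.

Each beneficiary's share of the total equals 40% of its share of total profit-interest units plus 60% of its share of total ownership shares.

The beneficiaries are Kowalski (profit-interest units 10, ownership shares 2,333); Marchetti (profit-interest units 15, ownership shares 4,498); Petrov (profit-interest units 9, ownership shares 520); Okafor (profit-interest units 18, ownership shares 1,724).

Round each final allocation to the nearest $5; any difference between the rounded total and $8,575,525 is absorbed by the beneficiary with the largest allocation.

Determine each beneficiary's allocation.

Totals — profit-interest units 52, ownership shares 9,075.
Composite weights (40% profit-interest units + 60% ownership shares): Kowalski 0.2312; Marchetti 0.4128; Petrov 0.1036; Okafor 0.2524.
Raw shares: Kowalski 1,982,412.78; Marchetti 3,539,745.57; Petrov 888,518.16; Okafor 2,164,848.49.
After rounding ($5): Kowalski $1,982,415; Marchetti $3,539,745; Petrov $888,520; Okafor $2,164,850. Sum = $8,575,530.
Difference $8,575,525 − $8,575,530 = −$5 applied to largest allocation (Marchetti): Marchetti becomes $3,539,740.

Kowalski: $1,982,415 · Marchetti: $3,539,740 · Petrov: $888,520 · Okafor: $2,164,850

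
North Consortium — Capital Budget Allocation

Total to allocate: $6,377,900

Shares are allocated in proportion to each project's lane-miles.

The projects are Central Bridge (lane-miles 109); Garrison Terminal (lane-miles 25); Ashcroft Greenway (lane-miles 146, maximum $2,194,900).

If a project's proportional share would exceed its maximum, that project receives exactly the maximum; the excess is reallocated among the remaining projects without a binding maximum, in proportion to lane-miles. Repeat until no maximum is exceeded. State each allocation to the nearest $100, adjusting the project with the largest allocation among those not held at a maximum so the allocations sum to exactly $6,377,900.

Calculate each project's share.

Combined lane-miles = 280.
Pro-rata shares before constraints: Central Bridge 2,482,825.36; Garrison Terminal 569,455.36; Ashcroft Greenway 3,325,619.29.
Held at cap: Ashcroft Greenway ($2,194,900); balance $4,183,000 reallocated over remaining lane-miles 134.
Shares after redistribution: Central Bridge 3,402,589.55 → $3,402,600; Garrison Terminal 780,410.45 → $780,400.

Central Bridge: $3,402,600; Garrison Terminal: $780,400; Ashcroft Greenway: $2,194,900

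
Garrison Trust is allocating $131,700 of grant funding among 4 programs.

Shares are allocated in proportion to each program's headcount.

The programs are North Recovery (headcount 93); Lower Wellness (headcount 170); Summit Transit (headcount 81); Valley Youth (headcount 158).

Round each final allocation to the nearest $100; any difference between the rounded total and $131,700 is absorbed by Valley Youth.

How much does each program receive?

North Recovery: $24,400 | Lower Wellness: $44,600 | Summit Transit: $21,300 | Valley Youth: $41,400

Sum of headcount: 502.
Proportional shares: North Recovery 93/502 × $131,700 = 24,398.61; Lower Wellness 170/502 × $131,700 = 44,599.60; Summit Transit 81/502 × $131,700 = 21,250.40; Valley Youth 158/502 × $131,700 = 41,451.39.
At nearest $100: North Recovery $24,400; Lower Wellness $44,600; Summit Transit $21,300; Valley Youth $41,500. Sum = $131,800.
Difference $131,700 − $131,800 = −$100 applied to Valley Youth: Valley Youth becomes $41,400.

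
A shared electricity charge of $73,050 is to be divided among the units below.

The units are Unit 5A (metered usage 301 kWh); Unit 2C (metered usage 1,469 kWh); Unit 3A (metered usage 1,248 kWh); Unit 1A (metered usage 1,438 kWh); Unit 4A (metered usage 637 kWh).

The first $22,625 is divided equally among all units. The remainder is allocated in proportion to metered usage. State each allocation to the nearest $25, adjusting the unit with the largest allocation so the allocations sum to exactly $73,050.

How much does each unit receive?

Unit 5A: $7,500; Unit 2C: $19,100; Unit 3A: $16,875; Unit 1A: $18,750; Unit 4A: $10,825

$22,625 shared equally gives $4,525 per unit.
Remainder $50,425 by metered usage (total 5,093): Unit 5A 2,980.15 → $2,975; Unit 2C 14,544.34 → $14,550; Unit 3A 12,356.25 → $12,350; Unit 1A 14,237.41 → $14,225; Unit 4A 6,306.84 → $6,300.
Rounding difference +$25 on remainder applied to Unit 2C.
Totals: Unit 5A $4,525 + $2,975 = $7,500; Unit 2C $4,525 + $14,575 = $19,100; Unit 3A $4,525 + $12,350 = $16,875; Unit 1A $4,525 + $14,225 = $18,750; Unit 4A $4,525 + $6,300 = $10,825.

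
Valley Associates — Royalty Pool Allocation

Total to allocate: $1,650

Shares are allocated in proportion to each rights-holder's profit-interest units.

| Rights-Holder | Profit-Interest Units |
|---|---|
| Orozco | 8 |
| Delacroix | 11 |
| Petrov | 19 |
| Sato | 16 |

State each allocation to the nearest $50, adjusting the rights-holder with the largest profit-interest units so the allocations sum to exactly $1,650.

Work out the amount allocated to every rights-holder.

Orozco: $250; Delacroix: $350; Petrov: $550; Sato: $500

Sum of profit-interest units: 54.
Pro-rata amounts: Orozco 8/54 × $1,650 = 244.44; Delacroix 11/54 × $1,650 = 336.11; Petrov 19/54 × $1,650 = 580.56; Sato 16/54 × $1,650 = 488.89.
Rounded to nearest $50: Orozco $250; Delacroix $350; Petrov $600; Sato $500. Sum = $1,700.
Difference $1,650 − $1,700 = −$50 applied to largest profit-interest units (Petrov): Petrov becomes $550.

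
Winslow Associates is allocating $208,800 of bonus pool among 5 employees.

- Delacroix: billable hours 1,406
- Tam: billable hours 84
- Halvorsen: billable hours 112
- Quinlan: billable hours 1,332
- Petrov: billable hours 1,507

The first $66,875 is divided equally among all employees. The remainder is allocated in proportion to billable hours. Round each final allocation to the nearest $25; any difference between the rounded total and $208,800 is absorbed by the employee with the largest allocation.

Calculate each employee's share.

Equal tier: $66,875 ÷ 5 = $13,375 apiece.
Remainder $141,925 by billable hours (total 4,441): Delacroix 44,932.80 → $44,925; Tam 2,684.46 → $2,675; Halvorsen 3,579.28 → $3,575; Quinlan 42,567.91 → $42,575; Petrov 48,160.54 → $48,150.
Rounding difference +$25 on remainder applied to Petrov.
Totals: Delacroix $13,375 + $44,925 = $58,300; Tam $13,375 + $2,675 = $16,050; Halvorsen $13,375 + $3,575 = $16,950; Quinlan $13,375 + $42,575 = $55,950; Petrov $13,375 + $48,175 = $61,550.

Delacroix: $58,300 | Tam: $16,050 | Halvorsen: $16,950 | Quinlan: $55,950 | Petrov: $61,550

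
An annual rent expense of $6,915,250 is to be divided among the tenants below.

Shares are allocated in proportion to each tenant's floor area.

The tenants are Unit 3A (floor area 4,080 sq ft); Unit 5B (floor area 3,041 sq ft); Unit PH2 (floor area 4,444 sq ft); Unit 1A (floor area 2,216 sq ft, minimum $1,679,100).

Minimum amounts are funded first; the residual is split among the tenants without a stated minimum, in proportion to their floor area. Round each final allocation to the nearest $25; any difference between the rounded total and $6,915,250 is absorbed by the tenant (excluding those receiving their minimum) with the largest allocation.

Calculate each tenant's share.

Unit 3A: $1,847,250; Unit 5B: $1,376,850; Unit PH2: $2,012,050; Unit 1A: $1,679,100

Minimums first: Unit 1A $1,679,100. Remaining pool $5,236,150.
Remaining pool split over remaining floor area 11,565: Unit 3A 1,847,253.96 → $1,847,250; Unit 5B 1,376,838.06 → $1,376,850; Unit PH2 2,012,057.99 → $2,012,050.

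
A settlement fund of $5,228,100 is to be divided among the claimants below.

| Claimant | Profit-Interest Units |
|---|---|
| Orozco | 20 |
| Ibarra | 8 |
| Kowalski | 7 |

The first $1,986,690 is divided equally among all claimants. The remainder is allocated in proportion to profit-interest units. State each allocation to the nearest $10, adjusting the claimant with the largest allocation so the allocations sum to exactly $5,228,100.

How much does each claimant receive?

Orozco: $2,514,470 · Ibarra: $1,403,120 · Kowalski: $1,310,510

First tranche $1,986,690 split equally: $662,230 each.
Remainder $3,241,410 by profit-interest units (total 35): Orozco 1,852,234.29 → $1,852,230; Ibarra 740,893.71 → $740,890; Kowalski 648,282.00 → $648,280.
Rounding difference +$10 on remainder applied to Orozco.
Totals: Orozco $662,230 + $1,852,240 = $2,514,470; Ibarra $662,230 + $740,890 = $1,403,120; Kowalski $662,230 + $648,280 = $1,310,510.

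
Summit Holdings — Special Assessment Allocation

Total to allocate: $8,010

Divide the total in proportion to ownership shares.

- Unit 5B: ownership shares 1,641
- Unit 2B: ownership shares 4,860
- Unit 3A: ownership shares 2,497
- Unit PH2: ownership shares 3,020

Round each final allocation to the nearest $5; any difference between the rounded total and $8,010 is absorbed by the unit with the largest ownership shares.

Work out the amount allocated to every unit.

Combined ownership shares = 1,641 + 4,860 + 2,497 + 3,020 = 12,018.
Proportional shares: Unit 5B 1,093.73; Unit 2B 3,239.19; Unit 3A 1,664.25; Unit PH2 2,012.83.
At nearest $5: Unit 5B $1,095; Unit 2B $3,240; Unit 3A $1,665; Unit PH2 $2,015. Sum = $8,015.
Difference $8,010 − $8,015 = −$5 applied to largest ownership shares (Unit 2B): Unit 2B becomes $3,235.

Unit 5B: $1,095 · Unit 2B: $3,235 · Unit 3A: $1,665 · Unit PH2: $2,015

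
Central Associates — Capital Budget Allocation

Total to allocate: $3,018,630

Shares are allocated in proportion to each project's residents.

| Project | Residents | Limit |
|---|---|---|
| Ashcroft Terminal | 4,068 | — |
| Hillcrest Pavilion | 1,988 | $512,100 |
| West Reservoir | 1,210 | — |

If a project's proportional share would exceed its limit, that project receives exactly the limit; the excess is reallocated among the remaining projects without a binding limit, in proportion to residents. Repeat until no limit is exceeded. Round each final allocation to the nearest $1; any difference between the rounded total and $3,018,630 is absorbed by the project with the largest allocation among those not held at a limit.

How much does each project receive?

Ashcroft Terminal: $1,931,899; Hillcrest Pavilion: $512,100; West Reservoir: $574,631

Combined residents = 7,266.
Pro-rata shares before constraints: Ashcroft Terminal 1,690,033.97; Hillcrest Pavilion 825,906.47; West Reservoir 502,689.55.
Cap binds for Hillcrest Pavilion ($512,100); balance $2,506,530 reallocated over remaining residents 5,278.
Redistributed shares: Ashcroft Terminal 1,931,899.21 → $1,931,899; West Reservoir 574,630.79 → $574,631.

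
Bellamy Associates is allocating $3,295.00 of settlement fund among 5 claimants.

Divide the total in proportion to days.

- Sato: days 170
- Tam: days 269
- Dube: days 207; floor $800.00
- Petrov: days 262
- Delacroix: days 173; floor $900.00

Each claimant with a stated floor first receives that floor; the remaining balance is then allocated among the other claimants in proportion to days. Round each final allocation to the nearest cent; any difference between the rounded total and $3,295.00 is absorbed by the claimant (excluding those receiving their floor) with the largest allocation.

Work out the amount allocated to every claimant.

Sato: $386.80 · Tam: $612.07 · Dube: $800.00 · Petrov: $596.13 · Delacroix: $900.00

Minimums first: Dube $800.00; Delacroix $900.00. Remaining pool $1,595.00.
Remaining pool split over remaining days 701: Sato 386.8046 → $386.80; Tam 612.0613 → $612.06; Petrov 596.1341 → $596.13.
Rounding difference +$0.01 applied to Tam → $612.07.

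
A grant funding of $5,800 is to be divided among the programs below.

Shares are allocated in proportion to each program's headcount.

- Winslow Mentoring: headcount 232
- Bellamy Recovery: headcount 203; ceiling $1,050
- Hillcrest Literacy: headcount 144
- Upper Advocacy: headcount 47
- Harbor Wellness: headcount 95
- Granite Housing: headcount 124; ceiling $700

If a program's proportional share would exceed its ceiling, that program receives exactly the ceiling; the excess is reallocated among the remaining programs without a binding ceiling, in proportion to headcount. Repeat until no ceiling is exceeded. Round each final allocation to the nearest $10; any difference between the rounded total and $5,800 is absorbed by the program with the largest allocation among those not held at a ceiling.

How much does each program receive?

Headcount total: 845.
Unconstrained shares: Winslow Mentoring 1,592.43; Bellamy Recovery 1,393.37; Hillcrest Literacy 988.40; Upper Advocacy 322.60; Harbor Wellness 652.07; Granite Housing 851.12.
Cap binds for Bellamy Recovery ($1,050), Granite Housing ($700); remaining pool $4,050 reallocated over remaining headcount 518.
Remaining shares: Winslow Mentoring 1,813.90 → $1,810; Hillcrest Literacy 1,125.87 → $1,130; Upper Advocacy 367.47 → $370; Harbor Wellness 742.76 → $740.

Winslow Mentoring: $1,810 · Bellamy Recovery: $1,050 · Hillcrest Literacy: $1,130 · Upper Advocacy: $370 · Harbor Wellness: $740 · Granite Housing: $700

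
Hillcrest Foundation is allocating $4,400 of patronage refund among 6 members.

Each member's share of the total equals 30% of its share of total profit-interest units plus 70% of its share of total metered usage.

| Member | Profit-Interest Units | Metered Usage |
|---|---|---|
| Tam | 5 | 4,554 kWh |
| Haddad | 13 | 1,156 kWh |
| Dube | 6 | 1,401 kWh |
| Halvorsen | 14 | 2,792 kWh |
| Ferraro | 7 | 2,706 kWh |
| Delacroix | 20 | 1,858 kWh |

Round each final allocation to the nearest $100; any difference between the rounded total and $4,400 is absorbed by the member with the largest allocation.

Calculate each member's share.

Profit-interest units total 65; metered usage total 14,467.
Blended shares (30% profit-interest units + 70% metered usage): Tam 0.2434; Haddad 0.1159; Dube 0.0955; Halvorsen 0.1997; Ferraro 0.1632; Delacroix 0.1822.
Unrounded shares: Tam 1,071.08; Haddad 510.11; Dube 420.12; Halvorsen 878.72; Ferraro 718.26; Delacroix 801.72.
After rounding ($100): Tam $1,100; Haddad $500; Dube $400; Halvorsen $900; Ferraro $700; Delacroix $800. Sum = $4,400.
Rounded total matches; no reconciliation needed.

Tam: $1,100; Haddad: $500; Dube: $400; Halvorsen: $900; Ferraro: $700; Delacroix: $800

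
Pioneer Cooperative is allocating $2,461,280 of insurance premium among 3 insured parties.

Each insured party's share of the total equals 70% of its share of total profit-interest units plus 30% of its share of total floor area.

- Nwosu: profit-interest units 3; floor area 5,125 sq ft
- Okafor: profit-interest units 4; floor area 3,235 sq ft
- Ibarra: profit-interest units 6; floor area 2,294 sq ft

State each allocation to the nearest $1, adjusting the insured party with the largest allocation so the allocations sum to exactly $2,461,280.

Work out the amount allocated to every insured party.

Profit-interest units total 13; floor area total 10,654.
Composite weights (70% profit-interest units + 30% floor area): Nwosu 0.3059; Okafor 0.3065; Ibarra 0.3877.
Proportional shares: Nwosu 752,783.61; Okafor 754,326.11; Ibarra 954,170.28.
At nearest $1: Nwosu $752,784; Okafor $754,326; Ibarra $954,170. Sum = $2,461,280.
Rounded total matches; no reconciliation needed.

Nwosu: $752,784 | Okafor: $754,326 | Ibarra: $954,170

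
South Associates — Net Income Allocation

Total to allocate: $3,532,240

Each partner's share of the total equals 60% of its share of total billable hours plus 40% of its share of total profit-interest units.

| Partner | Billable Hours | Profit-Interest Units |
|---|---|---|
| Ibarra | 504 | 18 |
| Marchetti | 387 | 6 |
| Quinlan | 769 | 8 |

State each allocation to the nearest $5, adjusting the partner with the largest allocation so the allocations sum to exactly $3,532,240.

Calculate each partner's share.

Ibarra: $1,438,220; Marchetti: $759,005; Quinlan: $1,335,015

Billable hours total 1,660; profit-interest units total 32.
Composite weights (60% billable hours + 40% profit-interest units): Ibarra 0.4072; Marchetti 0.2149; Quinlan 0.3780.
Unrounded shares: Ibarra 1,438,217.48; Marchetti 759,006.03; Quinlan 1,335,016.49.
After rounding ($5): Ibarra $1,438,215; Marchetti $759,005; Quinlan $1,335,015. Sum = $3,532,235.
Difference $3,532,240 − $3,532,235 = +$5 applied to largest allocation (Ibarra): Ibarra becomes $1,438,220.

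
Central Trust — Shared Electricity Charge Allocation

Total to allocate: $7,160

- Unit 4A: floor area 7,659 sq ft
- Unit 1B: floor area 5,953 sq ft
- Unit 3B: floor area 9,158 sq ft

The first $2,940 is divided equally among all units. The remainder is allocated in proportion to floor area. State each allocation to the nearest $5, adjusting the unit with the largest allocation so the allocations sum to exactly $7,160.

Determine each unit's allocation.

Unit 4A: $2,400 | Unit 1B: $2,085 | Unit 3B: $2,675

$2,940 shared equally gives $980 per unit.
Remainder $4,220 by floor area (total 22,770): Unit 4A 1,419.45 → $1,420; Unit 1B 1,103.28 → $1,105; Unit 3B 1,697.27 → $1,695.
Totals: Unit 4A $980 + $1,420 = $2,400; Unit 1B $980 + $1,105 = $2,085; Unit 3B $980 + $1,695 = $2,675.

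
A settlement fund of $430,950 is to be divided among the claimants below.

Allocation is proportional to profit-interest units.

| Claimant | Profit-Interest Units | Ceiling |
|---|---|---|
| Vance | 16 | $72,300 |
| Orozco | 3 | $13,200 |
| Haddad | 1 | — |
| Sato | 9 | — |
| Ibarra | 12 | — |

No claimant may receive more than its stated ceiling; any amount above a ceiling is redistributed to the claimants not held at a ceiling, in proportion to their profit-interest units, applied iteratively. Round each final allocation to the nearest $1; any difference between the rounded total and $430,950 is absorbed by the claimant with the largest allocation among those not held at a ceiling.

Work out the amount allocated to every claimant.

Vance: $72,300; Orozco: $13,200; Haddad: $15,702; Sato: $141,320; Ibarra: $188,428

Sum of profit-interest units: 41.
Proportional shares (ignoring caps): Vance 168,175.61; Orozco 31,532.93; Haddad 10,510.98; Sato 94,598.78; Ibarra 126,131.71.
Cap binds for Vance ($72,300), Orozco ($13,200); residual $345,450 reallocated over remaining profit-interest units 22.
Shares after redistribution: Haddad 15,702.27 → $15,702; Sato 141,320.45 → $141,320; Ibarra 188,427.27 → $188,427.
Rounding difference +$1 applied to Ibarra → $188,428.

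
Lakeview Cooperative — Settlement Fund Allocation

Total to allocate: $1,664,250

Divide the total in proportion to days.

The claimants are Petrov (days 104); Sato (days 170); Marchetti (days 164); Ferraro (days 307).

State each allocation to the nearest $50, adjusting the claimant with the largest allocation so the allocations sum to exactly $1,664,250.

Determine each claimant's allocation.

Petrov: $232,300 | Sato: $379,750 | Marchetti: $366,350 | Ferraro: $685,850

Sum of days: 745.
Unrounded shares: Petrov 104/745 × $1,664,250 = 232,324.83; Sato 170/745 × $1,664,250 = 379,761.74; Marchetti 164/745 × $1,664,250 = 366,358.39; Ferraro 307/745 × $1,664,250 = 685,805.03.
Rounded to nearest $50: Petrov $232,300; Sato $379,750; Marchetti $366,350; Ferraro $685,800. Sum = $1,664,200.
Difference $1,664,250 − $1,664,200 = +$50 applied to largest allocation (Ferraro): Ferraro becomes $685,850.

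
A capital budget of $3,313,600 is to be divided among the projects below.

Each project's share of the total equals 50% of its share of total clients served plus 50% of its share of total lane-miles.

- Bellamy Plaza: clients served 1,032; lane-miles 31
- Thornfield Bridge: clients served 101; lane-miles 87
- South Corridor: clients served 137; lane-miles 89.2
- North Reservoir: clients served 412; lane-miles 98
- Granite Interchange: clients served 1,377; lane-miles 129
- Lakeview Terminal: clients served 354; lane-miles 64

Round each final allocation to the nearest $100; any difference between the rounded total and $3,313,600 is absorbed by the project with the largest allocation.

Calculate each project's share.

Bellamy Plaza: $604,100; Thornfield Bridge: $338,400; South Corridor: $363,100; North Reservoir: $525,900; Granite Interchange: $1,097,400; Lakeview Terminal: $384,700

Clients served total 3,413; lane-miles total 498.2.
Combined weights (50% clients served + 50% lane-miles): Bellamy Plaza 0.1823; Thornfield Bridge 0.1021; South Corridor 0.1096; North Reservoir 0.1587; Granite Interchange 0.3312; Lakeview Terminal 0.1161.
Unrounded shares: Bellamy Plaza 604,064.78; Thornfield Bridge 338,354.01; South Corridor 363,146.04; North Reservoir 525,906.53; Granite Interchange 1,097,446.96; Lakeview Terminal 384,681.67.
At nearest $100: Bellamy Plaza $604,100; Thornfield Bridge $338,400; South Corridor $363,100; North Reservoir $525,900; Granite Interchange $1,097,400; Lakeview Terminal $384,700. Sum = $3,313,600.
Rounded total matches; no reconciliation needed.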